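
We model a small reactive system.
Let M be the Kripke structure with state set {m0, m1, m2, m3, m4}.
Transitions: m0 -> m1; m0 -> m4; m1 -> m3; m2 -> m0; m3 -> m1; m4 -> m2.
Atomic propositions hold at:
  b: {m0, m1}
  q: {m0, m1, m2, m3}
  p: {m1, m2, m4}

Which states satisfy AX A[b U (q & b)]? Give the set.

{m2, m3}

Sat(q & b) = {m0, m1}
A[b U (q & b)]: least fixpoint, start Z0 = Sat((q & b)) = {m0, m1}, add states in Sat(b) with every successor in Z. Already a fixed point.
Sat(A[b U (q & b)]) = {m0, m1}
Sat(AX A[b U (q & b)]) = {s : every successor in {m0, m1}} = {m2, m3}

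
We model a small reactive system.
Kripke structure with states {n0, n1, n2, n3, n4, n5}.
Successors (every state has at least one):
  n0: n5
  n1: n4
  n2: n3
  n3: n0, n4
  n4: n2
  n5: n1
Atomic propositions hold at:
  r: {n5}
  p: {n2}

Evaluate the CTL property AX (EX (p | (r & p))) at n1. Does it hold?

Sat(r & p) = ∅
Sat(p | (r & p)) = {n2}
Sat(EX (p | (r & p))) = {s : some successor in {n2}} = {n4}
Sat(AX (EX (p | (r & p)))) = {s : every successor in {n4}} = {n1}
n1 ∈ Sat(AX (EX (p | (r & p)))) = {n1}, so the formula holds at n1.

Yes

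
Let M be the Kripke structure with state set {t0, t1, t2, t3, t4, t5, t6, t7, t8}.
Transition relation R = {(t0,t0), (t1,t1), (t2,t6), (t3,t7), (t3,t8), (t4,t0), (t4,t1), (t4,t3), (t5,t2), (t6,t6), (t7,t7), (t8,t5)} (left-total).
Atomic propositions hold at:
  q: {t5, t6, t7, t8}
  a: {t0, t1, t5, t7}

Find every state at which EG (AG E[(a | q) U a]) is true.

{t0, t1, t7}

Sat(a | q) = {t0, t1, t5, t6, t7, t8}
E[(a | q) U a]: least fixpoint, start Z0 = Sat(a) = {t0, t1, t5, t7}, add states in Sat(a | q) with some successor in Z. Z1 = {t0, t1, t5, t7, t8}; fixed.
Sat(E[(a | q) U a]) = {t0, t1, t5, t7, t8}
AG E[(a | q) U a]: greatest fixpoint, start Z0 = {t0, t1, t5, t7, t8}, keep only states in Sat with every successor in Z. Z1 = {t0, t1, t7, t8}; Z2 = {t0, t1, t7}; fixed.
Sat(AG E[(a | q) U a]) = {t0, t1, t7}
EG (AG E[(a | q) U a]): greatest fixpoint, start Z0 = {t0, t1, t7}, keep only states in Sat with some successor in Z. Already a fixed point.
Sat(EG (AG E[(a | q) U a])) = {t0, t1, t7}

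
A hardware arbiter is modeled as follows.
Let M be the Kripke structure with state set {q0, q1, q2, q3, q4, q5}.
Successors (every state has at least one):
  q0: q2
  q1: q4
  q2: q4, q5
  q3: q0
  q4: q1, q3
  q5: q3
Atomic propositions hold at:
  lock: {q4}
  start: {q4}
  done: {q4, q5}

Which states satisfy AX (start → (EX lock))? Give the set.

{q0, q3, q4, q5}

Sat(EX lock) = {s : some successor in {q4}} = {q1, q2}
Sat(start → (EX lock)) = {q0, q1, q2, q3, q5}
Sat(AX (start → (EX lock))) = {s : every successor in {q0, q1, q2, q3, q5}} = {q0, q3, q4, q5}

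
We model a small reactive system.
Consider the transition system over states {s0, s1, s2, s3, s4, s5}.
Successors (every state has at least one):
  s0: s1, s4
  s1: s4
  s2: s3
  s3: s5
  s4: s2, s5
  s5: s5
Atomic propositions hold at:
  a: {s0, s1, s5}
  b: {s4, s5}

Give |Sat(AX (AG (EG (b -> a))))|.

4

Sat(b -> a) = {s0, s1, s2, s3, s5}
EG (b -> a): greatest fixpoint, start Z0 = {s0, s1, s2, s3, s5}, keep only states in Sat with some successor in Z. Z1 = {s0, s2, s3, s5}; Z2 = {s2, s3, s5}; fixed.
Sat(EG (b -> a)) = {s2, s3, s5}
AG (EG (b -> a)): greatest fixpoint, start Z0 = {s2, s3, s5}, keep only states in Sat with every successor in Z. Already a fixed point.
Sat(AG (EG (b -> a))) = {s2, s3, s5}
Sat(AX (AG (EG (b -> a)))) = {s : every successor in {s2, s3, s5}} = {s2, s3, s4, s5}
|Sat(AX (AG (EG (b -> a))))| = |{s2, s3, s4, s5}| = 4.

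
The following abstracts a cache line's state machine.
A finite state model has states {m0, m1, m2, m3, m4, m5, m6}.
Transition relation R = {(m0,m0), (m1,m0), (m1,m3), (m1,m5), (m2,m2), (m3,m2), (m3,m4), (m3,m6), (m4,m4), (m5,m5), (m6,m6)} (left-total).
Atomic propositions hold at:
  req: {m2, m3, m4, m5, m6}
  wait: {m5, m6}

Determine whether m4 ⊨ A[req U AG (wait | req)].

Yes

Sat(wait | req) = {m2, m3, m4, m5, m6}
AG (wait | req): greatest fixpoint, start Z0 = {m2, m3, m4, m5, m6}, keep only states in Sat with every successor in Z. Already a fixed point.
Sat(AG (wait | req)) = {m2, m3, m4, m5, m6}
A[req U AG (wait | req)]: least fixpoint, start Z0 = Sat(AG (wait | req)) = {m2, m3, m4, m5, m6}, add states in Sat(req) with every successor in Z. Already a fixed point.
Sat(A[req U AG (wait | req)]) = {m2, m3, m4, m5, m6}
m4 ∈ Sat(A[req U AG (wait | req)]) = {m2, m3, m4, m5, m6}, so the formula holds at m4.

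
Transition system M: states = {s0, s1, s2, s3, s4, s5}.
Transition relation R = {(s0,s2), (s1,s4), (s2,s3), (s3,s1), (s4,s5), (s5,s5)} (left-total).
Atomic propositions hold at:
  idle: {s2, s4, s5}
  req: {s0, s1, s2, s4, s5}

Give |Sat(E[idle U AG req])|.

AG req: greatest fixpoint, start Z0 = {s0, s1, s2, s4, s5}, keep only states in Sat with every successor in Z. Z1 = {s0, s1, s4, s5}; Z2 = {s1, s4, s5}; fixed.
Sat(AG req) = {s1, s4, s5}
E[idle U AG req]: least fixpoint, start Z0 = Sat(AG req) = {s1, s4, s5}, add states in Sat(idle) with some successor in Z. Already a fixed point.
Sat(E[idle U AG req]) = {s1, s4, s5}
|Sat(E[idle U AG req])| = |{s1, s4, s5}| = 3.

3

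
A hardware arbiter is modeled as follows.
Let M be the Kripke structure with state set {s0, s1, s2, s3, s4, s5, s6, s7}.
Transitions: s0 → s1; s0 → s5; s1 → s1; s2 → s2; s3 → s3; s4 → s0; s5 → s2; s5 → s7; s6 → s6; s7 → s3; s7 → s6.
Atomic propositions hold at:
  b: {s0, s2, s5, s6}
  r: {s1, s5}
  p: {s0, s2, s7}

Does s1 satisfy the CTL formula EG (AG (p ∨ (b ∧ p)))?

No

Sat(b ∧ p) = {s0, s2}
Sat(p ∨ (b ∧ p)) = {s0, s2, s7}
AG (p ∨ (b ∧ p)): greatest fixpoint, start Z0 = {s0, s2, s7}, keep only states in Sat with every successor in Z. Z1 = {s2}; fixed.
Sat(AG (p ∨ (b ∧ p))) = {s2}
EG (AG (p ∨ (b ∧ p))): greatest fixpoint, start Z0 = {s2}, keep only states in Sat with some successor in Z. Already a fixed point.
Sat(EG (AG (p ∨ (b ∧ p)))) = {s2}
s1 ∉ Sat(EG (AG (p ∨ (b ∧ p)))) = {s2}, so the formula does not hold at s1.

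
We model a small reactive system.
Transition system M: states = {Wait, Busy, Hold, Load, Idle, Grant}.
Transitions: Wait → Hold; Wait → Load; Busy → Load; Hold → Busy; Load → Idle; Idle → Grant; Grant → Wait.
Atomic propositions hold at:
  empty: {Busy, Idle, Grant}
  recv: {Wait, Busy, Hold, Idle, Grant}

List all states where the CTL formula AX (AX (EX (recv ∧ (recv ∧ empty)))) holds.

{Busy, Hold, Grant}

Sat(recv ∧ empty) = {Busy, Idle, Grant}
Sat(recv ∧ (recv ∧ empty)) = {Busy, Idle, Grant}
Sat(EX (recv ∧ (recv ∧ empty))) = {s : some successor in {Busy, Idle, Grant}} = {Hold, Load, Idle}
Sat(AX (EX (recv ∧ (recv ∧ empty)))) = {s : every successor in {Hold, Load, Idle}} = {Wait, Busy, Load}
Sat(AX (AX (EX (recv ∧ (recv ∧ empty))))) = {s : every successor in {Wait, Busy, Load}} = {Busy, Hold, Grant}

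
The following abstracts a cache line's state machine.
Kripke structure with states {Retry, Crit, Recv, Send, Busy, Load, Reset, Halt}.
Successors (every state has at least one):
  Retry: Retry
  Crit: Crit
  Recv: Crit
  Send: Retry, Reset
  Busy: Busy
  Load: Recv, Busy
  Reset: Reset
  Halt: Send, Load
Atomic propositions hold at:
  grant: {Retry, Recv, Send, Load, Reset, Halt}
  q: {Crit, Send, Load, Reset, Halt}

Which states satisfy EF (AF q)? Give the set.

{Crit, Recv, Send, Load, Reset, Halt}

AF q: least fixpoint, start Z0 = {Crit, Send, Load, Reset, Halt}, add states with every successor in Z. Z1 = {Crit, Recv, Send, Load, Reset, Halt}; fixed.
Sat(AF q) = {Crit, Recv, Send, Load, Reset, Halt}
EF (AF q): least fixpoint, start Z0 = {Crit, Recv, Send, Load, Reset, Halt}, add states with some successor in Z. Already a fixed point.
Sat(EF (AF q)) = {Crit, Recv, Send, Load, Reset, Halt}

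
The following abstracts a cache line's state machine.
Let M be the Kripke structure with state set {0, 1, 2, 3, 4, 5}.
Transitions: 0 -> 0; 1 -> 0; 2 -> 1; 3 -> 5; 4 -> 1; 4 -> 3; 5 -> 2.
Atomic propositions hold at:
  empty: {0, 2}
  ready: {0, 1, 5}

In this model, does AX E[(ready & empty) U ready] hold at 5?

No

Sat(ready & empty) = {0}
E[(ready & empty) U ready]: least fixpoint, start Z0 = Sat(ready) = {0, 1, 5}, add states in Sat(ready & empty) with some successor in Z. Already a fixed point.
Sat(E[(ready & empty) U ready]) = {0, 1, 5}
Sat(AX E[(ready & empty) U ready]) = {s : every successor in {0, 1, 5}} = {0, 1, 2, 3}
5 ∉ Sat(AX E[(ready & empty) U ready]) = {0, 1, 2, 3}, so the formula does not hold at 5.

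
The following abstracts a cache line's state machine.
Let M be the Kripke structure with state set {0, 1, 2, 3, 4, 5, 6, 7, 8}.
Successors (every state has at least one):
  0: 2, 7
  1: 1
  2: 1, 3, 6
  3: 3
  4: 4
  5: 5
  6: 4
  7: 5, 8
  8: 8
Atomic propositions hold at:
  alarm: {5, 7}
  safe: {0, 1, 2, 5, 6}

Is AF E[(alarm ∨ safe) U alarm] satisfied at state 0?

Sat(alarm ∨ safe) = {0, 1, 2, 5, 6, 7}
E[(alarm ∨ safe) U alarm]: least fixpoint, start Z0 = Sat(alarm) = {5, 7}, add states in Sat(alarm ∨ safe) with some successor in Z. Z1 = {0, 5, 7}; fixed.
Sat(E[(alarm ∨ safe) U alarm]) = {0, 5, 7}
AF E[(alarm ∨ safe) U alarm]: least fixpoint, start Z0 = {0, 5, 7}, add states with every successor in Z. Already a fixed point.
Sat(AF E[(alarm ∨ safe) U alarm]) = {0, 5, 7}
0 ∈ Sat(AF E[(alarm ∨ safe) U alarm]) = {0, 5, 7}, so the formula holds at 0.

Yes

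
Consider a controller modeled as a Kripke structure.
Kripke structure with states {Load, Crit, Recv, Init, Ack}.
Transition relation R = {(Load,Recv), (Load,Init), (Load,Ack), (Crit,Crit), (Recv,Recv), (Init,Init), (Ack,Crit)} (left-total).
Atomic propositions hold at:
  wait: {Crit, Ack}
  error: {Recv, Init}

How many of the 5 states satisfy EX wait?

3

Sat(EX wait) = {s : some successor in {Crit, Ack}} = {Load, Crit, Ack}
|Sat(EX wait)| = |{Load, Crit, Ack}| = 3.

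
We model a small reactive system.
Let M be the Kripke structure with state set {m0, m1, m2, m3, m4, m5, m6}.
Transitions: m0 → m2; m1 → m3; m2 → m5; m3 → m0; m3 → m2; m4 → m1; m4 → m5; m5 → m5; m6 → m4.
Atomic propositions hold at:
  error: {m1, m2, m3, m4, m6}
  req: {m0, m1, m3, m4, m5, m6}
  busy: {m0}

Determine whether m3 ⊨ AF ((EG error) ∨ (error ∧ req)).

Yes

EG error: greatest fixpoint, start Z0 = {m1, m2, m3, m4, m6}, keep only states in Sat with some successor in Z. Z1 = {m1, m3, m4, m6}; Z2 = {m1, m4, m6}; Z3 = {m4, m6}; Z4 = {m6}; Z5 = ∅; fixed.
Sat(EG error) = ∅
Sat(error ∧ req) = {m1, m3, m4, m6}
Sat((EG error) ∨ (error ∧ req)) = {m1, m3, m4, m6}
AF ((EG error) ∨ (error ∧ req)): least fixpoint, start Z0 = {m1, m3, m4, m6}, add states with every successor in Z. Already a fixed point.
Sat(AF ((EG error) ∨ (error ∧ req))) = {m1, m3, m4, m6}
m3 ∈ Sat(AF ((EG error) ∨ (error ∧ req))) = {m1, m3, m4, m6}, so the formula holds at m3.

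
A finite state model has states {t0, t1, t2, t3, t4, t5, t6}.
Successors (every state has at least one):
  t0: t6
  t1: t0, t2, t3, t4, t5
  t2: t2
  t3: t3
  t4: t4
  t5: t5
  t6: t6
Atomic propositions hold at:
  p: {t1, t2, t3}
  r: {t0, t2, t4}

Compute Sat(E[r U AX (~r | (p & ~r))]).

Sat(~r) = {t1, t3, t5, t6}
Sat(p & ~r) = {t1, t3}
Sat(~r | (p & ~r)) = {t1, t3, t5, t6}
Sat(AX (~r | (p & ~r))) = {s : every successor in {t1, t3, t5, t6}} = {t0, t3, t5, t6}
E[r U AX (~r | (p & ~r))]: least fixpoint, start Z0 = Sat(AX (~r | (p & ~r))) = {t0, t3, t5, t6}, add states in Sat(r) with some successor in Z. Already a fixed point.
Sat(E[r U AX (~r | (p & ~r))]) = {t0, t3, t5, t6}

{t0, t3, t5, t6}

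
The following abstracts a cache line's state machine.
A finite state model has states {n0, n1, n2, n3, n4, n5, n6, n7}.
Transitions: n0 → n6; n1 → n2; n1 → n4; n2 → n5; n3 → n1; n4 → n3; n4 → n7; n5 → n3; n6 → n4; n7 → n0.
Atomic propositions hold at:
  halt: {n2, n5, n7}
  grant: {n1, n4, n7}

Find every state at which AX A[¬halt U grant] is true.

{n0, n3, n4, n5, n6, n7}

Sat(¬halt) = {n0, n1, n3, n4, n6}
A[¬halt U grant]: least fixpoint, start Z0 = Sat(grant) = {n1, n4, n7}, add states in Sat(¬halt) with every successor in Z. Z1 = {n1, n3, n4, n6, n7}; Z2 = {n0, n1, n3, n4, n6, n7}; fixed.
Sat(A[¬halt U grant]) = {n0, n1, n3, n4, n6, n7}
Sat(AX A[¬halt U grant]) = {s : every successor in {n0, n1, n3, n4, n6, n7}} = {n0, n3, n4, n5, n6, n7}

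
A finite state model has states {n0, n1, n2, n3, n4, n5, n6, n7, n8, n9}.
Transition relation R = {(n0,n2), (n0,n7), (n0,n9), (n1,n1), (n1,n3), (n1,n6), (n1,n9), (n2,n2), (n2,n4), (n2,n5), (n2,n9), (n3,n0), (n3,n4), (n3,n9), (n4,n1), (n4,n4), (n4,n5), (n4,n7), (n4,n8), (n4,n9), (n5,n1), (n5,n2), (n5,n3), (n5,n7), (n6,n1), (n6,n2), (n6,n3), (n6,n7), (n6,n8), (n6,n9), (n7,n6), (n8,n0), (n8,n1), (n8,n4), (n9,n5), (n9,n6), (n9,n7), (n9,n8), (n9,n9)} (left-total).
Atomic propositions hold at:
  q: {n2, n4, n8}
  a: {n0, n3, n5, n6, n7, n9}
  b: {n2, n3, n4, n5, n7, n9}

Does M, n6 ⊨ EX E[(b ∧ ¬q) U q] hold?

Sat(¬q) = {n0, n1, n3, n5, n6, n7, n9}
Sat(b ∧ ¬q) = {n3, n5, n7, n9}
E[(b ∧ ¬q) U q]: least fixpoint, start Z0 = Sat(q) = {n2, n4, n8}, add states in Sat(b ∧ ¬q) with some successor in Z. Z1 = {n2, n3, n4, n5, n8, n9}; fixed.
Sat(E[(b ∧ ¬q) U q]) = {n2, n3, n4, n5, n8, n9}
Sat(EX E[(b ∧ ¬q) U q]) = {s : some successor in {n2, n3, n4, n5, n8, n9}} = {n0, n1, n2, n3, n4, n5, n6, n8, n9}
n6 ∈ Sat(EX E[(b ∧ ¬q) U q]) = {n0, n1, n2, n3, n4, n5, n6, n8, n9}, so the formula holds at n6.

Yes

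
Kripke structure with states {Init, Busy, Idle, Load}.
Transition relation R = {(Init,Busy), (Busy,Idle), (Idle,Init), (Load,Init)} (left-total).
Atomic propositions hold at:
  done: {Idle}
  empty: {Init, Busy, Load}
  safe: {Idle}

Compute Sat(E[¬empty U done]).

Sat(¬empty) = {Idle}
E[¬empty U done]: least fixpoint, start Z0 = Sat(done) = {Idle}, add states in Sat(¬empty) with some successor in Z. Already a fixed point.
Sat(E[¬empty U done]) = {Idle}

{Idle}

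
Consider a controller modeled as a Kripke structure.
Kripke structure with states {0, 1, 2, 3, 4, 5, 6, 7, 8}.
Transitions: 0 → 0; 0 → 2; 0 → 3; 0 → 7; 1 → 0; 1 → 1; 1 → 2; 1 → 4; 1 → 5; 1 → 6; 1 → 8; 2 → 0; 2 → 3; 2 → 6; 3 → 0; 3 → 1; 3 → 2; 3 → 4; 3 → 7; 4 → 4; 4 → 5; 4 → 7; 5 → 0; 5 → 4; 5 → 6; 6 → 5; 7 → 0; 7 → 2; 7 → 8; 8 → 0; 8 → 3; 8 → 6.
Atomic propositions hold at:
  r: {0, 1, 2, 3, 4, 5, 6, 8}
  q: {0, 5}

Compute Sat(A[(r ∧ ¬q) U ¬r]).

Sat(¬q) = {1, 2, 3, 4, 6, 7, 8}
Sat(r ∧ ¬q) = {1, 2, 3, 4, 6, 8}
Sat(¬r) = {7}
A[(r ∧ ¬q) U ¬r]: least fixpoint, start Z0 = Sat(¬r) = {7}, add states in Sat(r ∧ ¬q) with every successor in Z. Already a fixed point.
Sat(A[(r ∧ ¬q) U ¬r]) = {7}

{7}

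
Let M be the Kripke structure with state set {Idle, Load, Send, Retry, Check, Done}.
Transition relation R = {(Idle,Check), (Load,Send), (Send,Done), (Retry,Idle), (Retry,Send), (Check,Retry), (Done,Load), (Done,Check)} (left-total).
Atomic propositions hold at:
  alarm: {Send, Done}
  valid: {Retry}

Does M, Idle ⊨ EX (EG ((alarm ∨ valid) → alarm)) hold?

No

Sat(alarm ∨ valid) = {Send, Retry, Done}
Sat((alarm ∨ valid) → alarm) = {Idle, Load, Send, Check, Done}
EG ((alarm ∨ valid) → alarm): greatest fixpoint, start Z0 = {Idle, Load, Send, Check, Done}, keep only states in Sat with some successor in Z. Z1 = {Idle, Load, Send, Done}; Z2 = {Load, Send, Done}; fixed.
Sat(EG ((alarm ∨ valid) → alarm)) = {Load, Send, Done}
Sat(EX (EG ((alarm ∨ valid) → alarm))) = {s : some successor in {Load, Send, Done}} = {Load, Send, Retry, Done}
Idle ∉ Sat(EX (EG ((alarm ∨ valid) → alarm))) = {Load, Send, Retry, Done}, so the formula does not hold at Idle.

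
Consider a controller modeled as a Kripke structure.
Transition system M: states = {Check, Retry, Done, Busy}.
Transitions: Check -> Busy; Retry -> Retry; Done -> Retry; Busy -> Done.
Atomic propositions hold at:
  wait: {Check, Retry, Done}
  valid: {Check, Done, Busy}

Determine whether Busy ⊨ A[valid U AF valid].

AF valid: least fixpoint, start Z0 = {Check, Done, Busy}, add states with every successor in Z. Already a fixed point.
Sat(AF valid) = {Check, Done, Busy}
A[valid U AF valid]: least fixpoint, start Z0 = Sat(AF valid) = {Check, Done, Busy}, add states in Sat(valid) with every successor in Z. Already a fixed point.
Sat(A[valid U AF valid]) = {Check, Done, Busy}
Busy ∈ Sat(A[valid U AF valid]) = {Check, Done, Busy}, so the formula holds at Busy.

Yes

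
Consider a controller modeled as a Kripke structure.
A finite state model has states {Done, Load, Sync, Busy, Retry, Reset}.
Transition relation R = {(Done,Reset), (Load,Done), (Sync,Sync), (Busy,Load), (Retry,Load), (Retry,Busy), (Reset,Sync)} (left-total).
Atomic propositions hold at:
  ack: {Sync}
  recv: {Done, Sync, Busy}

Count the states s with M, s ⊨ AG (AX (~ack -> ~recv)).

Sat(~ack) = {Done, Load, Busy, Retry, Reset}
Sat(~recv) = {Load, Retry, Reset}
Sat(~ack -> ~recv) = {Load, Sync, Retry, Reset}
Sat(AX (~ack -> ~recv)) = {s : every successor in {Load, Sync, Retry, Reset}} = {Done, Sync, Busy, Reset}
AG (AX (~ack -> ~recv)): greatest fixpoint, start Z0 = {Done, Sync, Busy, Reset}, keep only states in Sat with every successor in Z. Z1 = {Done, Sync, Reset}; fixed.
Sat(AG (AX (~ack -> ~recv))) = {Done, Sync, Reset}
|Sat(AG (AX (~ack -> ~recv)))| = |{Done, Sync, Reset}| = 3.

3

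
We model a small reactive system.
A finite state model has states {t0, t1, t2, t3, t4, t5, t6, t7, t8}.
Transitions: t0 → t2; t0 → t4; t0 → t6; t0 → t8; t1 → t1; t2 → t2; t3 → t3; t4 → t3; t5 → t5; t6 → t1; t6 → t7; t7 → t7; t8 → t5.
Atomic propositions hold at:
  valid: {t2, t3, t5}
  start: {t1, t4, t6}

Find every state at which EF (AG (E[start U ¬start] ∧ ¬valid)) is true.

Sat(¬start) = {t0, t2, t3, t5, t7, t8}
E[start U ¬start]: least fixpoint, start Z0 = Sat(¬start) = {t0, t2, t3, t5, t7, t8}, add states in Sat(start) with some successor in Z. Z1 = {t0, t2, t3, t4, t5, t6, t7, t8}; fixed.
Sat(E[start U ¬start]) = {t0, t2, t3, t4, t5, t6, t7, t8}
Sat(¬valid) = {t0, t1, t4, t6, t7, t8}
Sat(E[start U ¬start] ∧ ¬valid) = {t0, t4, t6, t7, t8}
AG (E[start U ¬start] ∧ ¬valid): greatest fixpoint, start Z0 = {t0, t4, t6, t7, t8}, keep only states in Sat with every successor in Z. Z1 = {t7}; fixed.
Sat(AG (E[start U ¬start] ∧ ¬valid)) = {t7}
EF (AG (E[start U ¬start] ∧ ¬valid)): least fixpoint, start Z0 = {t7}, add states with some successor in Z. Z1 = {t6, t7}; Z2 = {t0, t6, t7}; fixed.
Sat(EF (AG (E[start U ¬start] ∧ ¬valid))) = {t0, t6, t7}

{t0, t6, t7}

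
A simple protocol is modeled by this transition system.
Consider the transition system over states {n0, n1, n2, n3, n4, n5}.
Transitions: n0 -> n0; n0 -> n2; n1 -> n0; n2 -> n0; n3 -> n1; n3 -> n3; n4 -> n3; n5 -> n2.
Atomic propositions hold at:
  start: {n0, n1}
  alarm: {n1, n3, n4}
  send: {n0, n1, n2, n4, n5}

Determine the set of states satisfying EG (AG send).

AG send: greatest fixpoint, start Z0 = {n0, n1, n2, n4, n5}, keep only states in Sat with every successor in Z. Z1 = {n0, n1, n2, n5}; fixed.
Sat(AG send) = {n0, n1, n2, n5}
EG (AG send): greatest fixpoint, start Z0 = {n0, n1, n2, n5}, keep only states in Sat with some successor in Z. Already a fixed point.
Sat(EG (AG send)) = {n0, n1, n2, n5}

{n0, n1, n2, n5}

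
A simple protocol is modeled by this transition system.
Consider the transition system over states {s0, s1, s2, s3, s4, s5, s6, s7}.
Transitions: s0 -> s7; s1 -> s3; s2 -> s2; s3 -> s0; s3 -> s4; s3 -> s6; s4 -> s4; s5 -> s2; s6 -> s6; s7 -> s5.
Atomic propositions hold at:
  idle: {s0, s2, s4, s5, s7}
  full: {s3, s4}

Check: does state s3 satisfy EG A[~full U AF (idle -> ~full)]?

Yes

Sat(~full) = {s0, s1, s2, s5, s6, s7}
Sat(idle -> ~full) = {s0, s1, s2, s3, s5, s6, s7}
AF (idle -> ~full): least fixpoint, start Z0 = {s0, s1, s2, s3, s5, s6, s7}, add states with every successor in Z. Already a fixed point.
Sat(AF (idle -> ~full)) = {s0, s1, s2, s3, s5, s6, s7}
A[~full U AF (idle -> ~full)]: least fixpoint, start Z0 = Sat(AF (idle -> ~full)) = {s0, s1, s2, s3, s5, s6, s7}, add states in Sat(~full) with every successor in Z. Already a fixed point.
Sat(A[~full U AF (idle -> ~full)]) = {s0, s1, s2, s3, s5, s6, s7}
EG A[~full U AF (idle -> ~full)]: greatest fixpoint, start Z0 = {s0, s1, s2, s3, s5, s6, s7}, keep only states in Sat with some successor in Z. Already a fixed point.
Sat(EG A[~full U AF (idle -> ~full)]) = {s0, s1, s2, s3, s5, s6, s7}
s3 ∈ Sat(EG A[~full U AF (idle -> ~full)]) = {s0, s1, s2, s3, s5, s6, s7}, so the formula holds at s3.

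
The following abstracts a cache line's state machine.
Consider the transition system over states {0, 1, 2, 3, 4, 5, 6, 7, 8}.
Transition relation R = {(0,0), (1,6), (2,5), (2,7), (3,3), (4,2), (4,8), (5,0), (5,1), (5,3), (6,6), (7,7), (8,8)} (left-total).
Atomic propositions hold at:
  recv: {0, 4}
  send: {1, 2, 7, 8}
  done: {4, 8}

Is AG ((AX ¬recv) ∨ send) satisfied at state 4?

Sat(¬recv) = {1, 2, 3, 5, 6, 7, 8}
Sat(AX ¬recv) = {s : every successor in {1, 2, 3, 5, 6, 7, 8}} = {1, 2, 3, 4, 6, 7, 8}
Sat((AX ¬recv) ∨ send) = {1, 2, 3, 4, 6, 7, 8}
AG ((AX ¬recv) ∨ send): greatest fixpoint, start Z0 = {1, 2, 3, 4, 6, 7, 8}, keep only states in Sat with every successor in Z. Z1 = {1, 3, 4, 6, 7, 8}; Z2 = {1, 3, 6, 7, 8}; fixed.
Sat(AG ((AX ¬recv) ∨ send)) = {1, 3, 6, 7, 8}
4 ∉ Sat(AG ((AX ¬recv) ∨ send)) = {1, 3, 6, 7, 8}, so the formula does not hold at 4.

No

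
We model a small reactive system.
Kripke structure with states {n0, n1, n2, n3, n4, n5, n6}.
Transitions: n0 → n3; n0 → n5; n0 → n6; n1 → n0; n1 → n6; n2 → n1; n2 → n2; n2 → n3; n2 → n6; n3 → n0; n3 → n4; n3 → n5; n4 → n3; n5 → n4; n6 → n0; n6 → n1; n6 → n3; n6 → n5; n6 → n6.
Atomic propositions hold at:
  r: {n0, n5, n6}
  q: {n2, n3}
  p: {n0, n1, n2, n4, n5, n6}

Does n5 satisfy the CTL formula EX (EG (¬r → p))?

No

Sat(¬r) = {n1, n2, n3, n4}
Sat(¬r → p) = {n0, n1, n2, n4, n5, n6}
EG (¬r → p): greatest fixpoint, start Z0 = {n0, n1, n2, n4, n5, n6}, keep only states in Sat with some successor in Z. Z1 = {n0, n1, n2, n5, n6}; Z2 = {n0, n1, n2, n6}; fixed.
Sat(EG (¬r → p)) = {n0, n1, n2, n6}
Sat(EX (EG (¬r → p))) = {s : some successor in {n0, n1, n2, n6}} = {n0, n1, n2, n3, n6}
n5 ∉ Sat(EX (EG (¬r → p))) = {n0, n1, n2, n3, n6}, so the formula does not hold at n5.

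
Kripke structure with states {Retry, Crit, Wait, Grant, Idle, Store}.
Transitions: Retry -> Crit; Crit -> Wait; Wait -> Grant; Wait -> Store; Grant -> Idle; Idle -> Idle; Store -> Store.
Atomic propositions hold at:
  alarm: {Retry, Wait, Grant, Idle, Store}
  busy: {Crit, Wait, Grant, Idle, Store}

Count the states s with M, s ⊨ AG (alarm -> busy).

Sat(alarm -> busy) = {Crit, Wait, Grant, Idle, Store}
AG (alarm -> busy): greatest fixpoint, start Z0 = {Crit, Wait, Grant, Idle, Store}, keep only states in Sat with every successor in Z. Already a fixed point.
Sat(AG (alarm -> busy)) = {Crit, Wait, Grant, Idle, Store}
|Sat(AG (alarm -> busy))| = |{Crit, Wait, Grant, Idle, Store}| = 5.

5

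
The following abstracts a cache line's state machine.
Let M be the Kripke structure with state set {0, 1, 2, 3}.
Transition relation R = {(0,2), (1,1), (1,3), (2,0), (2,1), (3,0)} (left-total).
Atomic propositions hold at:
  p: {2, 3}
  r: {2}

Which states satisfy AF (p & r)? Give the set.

Sat(p & r) = {2}
AF (p & r): least fixpoint, start Z0 = {2}, add states with every successor in Z. Z1 = {0, 2}; Z2 = {0, 2, 3}; fixed.
Sat(AF (p & r)) = {0, 2, 3}

{0, 2, 3}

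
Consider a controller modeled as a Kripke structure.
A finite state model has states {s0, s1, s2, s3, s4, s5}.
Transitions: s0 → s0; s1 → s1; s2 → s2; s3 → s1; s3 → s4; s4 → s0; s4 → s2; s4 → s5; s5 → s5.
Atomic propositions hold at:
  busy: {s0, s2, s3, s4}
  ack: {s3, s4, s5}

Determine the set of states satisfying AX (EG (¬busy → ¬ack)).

{s0, s1, s2, s3}

Sat(¬busy) = {s1, s5}
Sat(¬ack) = {s0, s1, s2}
Sat(¬busy → ¬ack) = {s0, s1, s2, s3, s4}
EG (¬busy → ¬ack): greatest fixpoint, start Z0 = {s0, s1, s2, s3, s4}, keep only states in Sat with some successor in Z. Already a fixed point.
Sat(EG (¬busy → ¬ack)) = {s0, s1, s2, s3, s4}
Sat(AX (EG (¬busy → ¬ack))) = {s : every successor in {s0, s1, s2, s3, s4}} = {s0, s1, s2, s3}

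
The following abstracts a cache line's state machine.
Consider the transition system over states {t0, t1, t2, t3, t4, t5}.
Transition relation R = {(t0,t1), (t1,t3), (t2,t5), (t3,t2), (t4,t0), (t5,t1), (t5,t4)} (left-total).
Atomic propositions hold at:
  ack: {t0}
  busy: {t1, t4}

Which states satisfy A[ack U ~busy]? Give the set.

Sat(~busy) = {t0, t2, t3, t5}
A[ack U ~busy]: least fixpoint, start Z0 = Sat(~busy) = {t0, t2, t3, t5}, add states in Sat(ack) with every successor in Z. Already a fixed point.
Sat(A[ack U ~busy]) = {t0, t2, t3, t5}

{t0, t2, t3, t5}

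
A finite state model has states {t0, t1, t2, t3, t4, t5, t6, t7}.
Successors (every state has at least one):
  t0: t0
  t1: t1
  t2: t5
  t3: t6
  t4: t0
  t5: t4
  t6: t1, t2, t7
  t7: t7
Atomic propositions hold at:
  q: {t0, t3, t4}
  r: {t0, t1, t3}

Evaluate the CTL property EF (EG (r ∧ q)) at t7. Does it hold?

Sat(r ∧ q) = {t0, t3}
EG (r ∧ q): greatest fixpoint, start Z0 = {t0, t3}, keep only states in Sat with some successor in Z. Z1 = {t0}; fixed.
Sat(EG (r ∧ q)) = {t0}
EF (EG (r ∧ q)): least fixpoint, start Z0 = {t0}, add states with some successor in Z. Z1 = {t0, t4}; Z2 = {t0, t4, t5}; Z3 = {t0, t2, t4, t5}; Z4 = {t0, t2, t4, t5, t6}; Z5 = {t0, t2, t3, t4, t5, t6}; fixed.
Sat(EF (EG (r ∧ q))) = {t0, t2, t3, t4, t5, t6}
t7 ∉ Sat(EF (EG (r ∧ q))) = {t0, t2, t3, t4, t5, t6}, so the formula does not hold at t7.

No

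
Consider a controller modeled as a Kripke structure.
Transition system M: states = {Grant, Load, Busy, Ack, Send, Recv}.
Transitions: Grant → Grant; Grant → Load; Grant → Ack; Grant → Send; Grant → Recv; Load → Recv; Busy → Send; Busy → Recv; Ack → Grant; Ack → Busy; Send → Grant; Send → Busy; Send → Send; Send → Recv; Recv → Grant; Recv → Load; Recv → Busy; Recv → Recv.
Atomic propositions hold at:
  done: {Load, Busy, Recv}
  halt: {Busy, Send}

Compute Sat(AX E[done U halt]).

E[done U halt]: least fixpoint, start Z0 = Sat(halt) = {Busy, Send}, add states in Sat(done) with some successor in Z. Z1 = {Busy, Send, Recv}; Z2 = {Load, Busy, Send, Recv}; fixed.
Sat(E[done U halt]) = {Load, Busy, Send, Recv}
Sat(AX E[done U halt]) = {s : every successor in {Load, Busy, Send, Recv}} = {Load, Busy}

{Load, Busy}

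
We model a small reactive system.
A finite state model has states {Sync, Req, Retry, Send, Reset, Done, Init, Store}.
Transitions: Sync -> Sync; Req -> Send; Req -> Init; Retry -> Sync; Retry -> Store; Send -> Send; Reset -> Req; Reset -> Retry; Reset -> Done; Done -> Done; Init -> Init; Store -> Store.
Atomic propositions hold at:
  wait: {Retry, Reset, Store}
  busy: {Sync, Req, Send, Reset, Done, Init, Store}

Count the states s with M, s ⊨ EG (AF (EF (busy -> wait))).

Sat(busy -> wait) = {Retry, Reset, Store}
EF (busy -> wait): least fixpoint, start Z0 = {Retry, Reset, Store}, add states with some successor in Z. Already a fixed point.
Sat(EF (busy -> wait)) = {Retry, Reset, Store}
AF (EF (busy -> wait)): least fixpoint, start Z0 = {Retry, Reset, Store}, add states with every successor in Z. Already a fixed point.
Sat(AF (EF (busy -> wait))) = {Retry, Reset, Store}
EG (AF (EF (busy -> wait))): greatest fixpoint, start Z0 = {Retry, Reset, Store}, keep only states in Sat with some successor in Z. Already a fixed point.
Sat(EG (AF (EF (busy -> wait)))) = {Retry, Reset, Store}
|Sat(EG (AF (EF (busy -> wait))))| = |{Retry, Reset, Store}| = 3.

3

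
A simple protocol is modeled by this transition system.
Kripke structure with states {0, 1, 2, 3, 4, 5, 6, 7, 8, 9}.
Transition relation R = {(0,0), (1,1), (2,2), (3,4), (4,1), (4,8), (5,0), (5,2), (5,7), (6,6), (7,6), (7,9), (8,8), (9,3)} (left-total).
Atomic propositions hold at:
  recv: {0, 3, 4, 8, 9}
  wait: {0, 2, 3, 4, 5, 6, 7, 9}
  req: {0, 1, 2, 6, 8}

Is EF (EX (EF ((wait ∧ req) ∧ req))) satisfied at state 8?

No

Sat(wait ∧ req) = {0, 2, 6}
Sat((wait ∧ req) ∧ req) = {0, 2, 6}
EF ((wait ∧ req) ∧ req): least fixpoint, start Z0 = {0, 2, 6}, add states with some successor in Z. Z1 = {0, 2, 5, 6, 7}; fixed.
Sat(EF ((wait ∧ req) ∧ req)) = {0, 2, 5, 6, 7}
Sat(EX (EF ((wait ∧ req) ∧ req))) = {s : some successor in {0, 2, 5, 6, 7}} = {0, 2, 5, 6, 7}
EF (EX (EF ((wait ∧ req) ∧ req))): least fixpoint, start Z0 = {0, 2, 5, 6, 7}, add states with some successor in Z. Already a fixed point.
Sat(EF (EX (EF ((wait ∧ req) ∧ req)))) = {0, 2, 5, 6, 7}
8 ∉ Sat(EF (EX (EF ((wait ∧ req) ∧ req)))) = {0, 2, 5, 6, 7}, so the formula does not hold at 8.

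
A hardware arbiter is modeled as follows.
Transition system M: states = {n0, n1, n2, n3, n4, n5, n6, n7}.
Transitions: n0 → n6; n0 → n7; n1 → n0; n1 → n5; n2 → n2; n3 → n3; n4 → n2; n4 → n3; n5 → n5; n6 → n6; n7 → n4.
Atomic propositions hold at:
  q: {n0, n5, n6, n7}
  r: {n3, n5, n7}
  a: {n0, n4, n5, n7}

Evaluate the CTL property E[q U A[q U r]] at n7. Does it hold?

A[q U r]: least fixpoint, start Z0 = Sat(r) = {n3, n5, n7}, add states in Sat(q) with every successor in Z. Already a fixed point.
Sat(A[q U r]) = {n3, n5, n7}
E[q U A[q U r]]: least fixpoint, start Z0 = Sat(A[q U r]) = {n3, n5, n7}, add states in Sat(q) with some successor in Z. Z1 = {n0, n3, n5, n7}; fixed.
Sat(E[q U A[q U r]]) = {n0, n3, n5, n7}
n7 ∈ Sat(E[q U A[q U r]]) = {n0, n3, n5, n7}, so the formula holds at n7.

Yes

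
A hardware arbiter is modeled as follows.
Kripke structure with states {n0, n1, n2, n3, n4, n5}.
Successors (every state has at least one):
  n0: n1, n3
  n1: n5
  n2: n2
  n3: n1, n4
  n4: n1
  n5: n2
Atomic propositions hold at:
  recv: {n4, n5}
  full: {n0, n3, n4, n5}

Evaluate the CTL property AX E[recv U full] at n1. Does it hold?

E[recv U full]: least fixpoint, start Z0 = Sat(full) = {n0, n3, n4, n5}, add states in Sat(recv) with some successor in Z. Already a fixed point.
Sat(E[recv U full]) = {n0, n3, n4, n5}
Sat(AX E[recv U full]) = {s : every successor in {n0, n3, n4, n5}} = {n1}
n1 ∈ Sat(AX E[recv U full]) = {n1}, so the formula holds at n1.

Yes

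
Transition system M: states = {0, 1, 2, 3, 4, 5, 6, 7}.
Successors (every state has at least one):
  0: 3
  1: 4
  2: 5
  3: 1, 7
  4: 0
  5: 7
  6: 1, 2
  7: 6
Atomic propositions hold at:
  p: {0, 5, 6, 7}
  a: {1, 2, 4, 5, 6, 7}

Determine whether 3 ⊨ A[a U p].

A[a U p]: least fixpoint, start Z0 = Sat(p) = {0, 5, 6, 7}, add states in Sat(a) with every successor in Z. Z1 = {0, 2, 4, 5, 6, 7}; Z2 = {0, 1, 2, 4, 5, 6, 7}; fixed.
Sat(A[a U p]) = {0, 1, 2, 4, 5, 6, 7}
3 ∉ Sat(A[a U p]) = {0, 1, 2, 4, 5, 6, 7}, so the formula does not hold at 3.

No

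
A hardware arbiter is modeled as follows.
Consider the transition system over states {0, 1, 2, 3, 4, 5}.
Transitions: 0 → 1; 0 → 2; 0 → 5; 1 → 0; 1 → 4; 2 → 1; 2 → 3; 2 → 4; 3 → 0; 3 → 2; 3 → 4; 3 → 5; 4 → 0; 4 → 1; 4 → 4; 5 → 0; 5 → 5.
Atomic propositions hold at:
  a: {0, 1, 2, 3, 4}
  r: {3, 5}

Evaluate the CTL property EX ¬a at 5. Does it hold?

Sat(¬a) = {5}
Sat(EX ¬a) = {s : some successor in {5}} = {0, 3, 5}
5 ∈ Sat(EX ¬a) = {0, 3, 5}, so the formula holds at 5.

Yes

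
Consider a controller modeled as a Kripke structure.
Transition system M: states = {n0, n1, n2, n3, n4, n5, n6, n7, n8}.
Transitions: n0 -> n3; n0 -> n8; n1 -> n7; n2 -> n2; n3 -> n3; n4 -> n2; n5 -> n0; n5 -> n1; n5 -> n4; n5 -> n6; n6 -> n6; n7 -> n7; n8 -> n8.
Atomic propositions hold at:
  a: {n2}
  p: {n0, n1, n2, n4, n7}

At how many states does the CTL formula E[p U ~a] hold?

8

Sat(~a) = {n0, n1, n3, n4, n5, n6, n7, n8}
E[p U ~a]: least fixpoint, start Z0 = Sat(~a) = {n0, n1, n3, n4, n5, n6, n7, n8}, add states in Sat(p) with some successor in Z. Already a fixed point.
Sat(E[p U ~a]) = {n0, n1, n3, n4, n5, n6, n7, n8}
|Sat(E[p U ~a])| = |{n0, n1, n3, n4, n5, n6, n7, n8}| = 8.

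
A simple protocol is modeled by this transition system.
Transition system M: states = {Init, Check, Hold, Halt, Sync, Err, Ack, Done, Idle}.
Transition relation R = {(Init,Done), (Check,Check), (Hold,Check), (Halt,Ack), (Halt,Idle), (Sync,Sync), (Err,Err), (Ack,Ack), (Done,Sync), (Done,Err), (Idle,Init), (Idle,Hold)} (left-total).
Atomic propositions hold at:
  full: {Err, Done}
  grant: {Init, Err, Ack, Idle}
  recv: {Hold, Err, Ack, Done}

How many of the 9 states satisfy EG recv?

3

EG recv: greatest fixpoint, start Z0 = {Hold, Err, Ack, Done}, keep only states in Sat with some successor in Z. Z1 = {Err, Ack, Done}; fixed.
Sat(EG recv) = {Err, Ack, Done}
|Sat(EG recv)| = |{Err, Ack, Done}| = 3.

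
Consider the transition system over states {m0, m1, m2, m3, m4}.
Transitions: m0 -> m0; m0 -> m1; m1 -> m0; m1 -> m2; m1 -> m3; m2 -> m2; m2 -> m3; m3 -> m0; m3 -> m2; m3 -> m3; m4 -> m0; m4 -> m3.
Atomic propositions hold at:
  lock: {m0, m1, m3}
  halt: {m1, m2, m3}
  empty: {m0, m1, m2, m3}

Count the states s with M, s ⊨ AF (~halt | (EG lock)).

4

Sat(~halt) = {m0, m4}
EG lock: greatest fixpoint, start Z0 = {m0, m1, m3}, keep only states in Sat with some successor in Z. Already a fixed point.
Sat(EG lock) = {m0, m1, m3}
Sat(~halt | (EG lock)) = {m0, m1, m3, m4}
AF (~halt | (EG lock)): least fixpoint, start Z0 = {m0, m1, m3, m4}, add states with every successor in Z. Already a fixed point.
Sat(AF (~halt | (EG lock))) = {m0, m1, m3, m4}
|Sat(AF (~halt | (EG lock)))| = |{m0, m1, m3, m4}| = 4.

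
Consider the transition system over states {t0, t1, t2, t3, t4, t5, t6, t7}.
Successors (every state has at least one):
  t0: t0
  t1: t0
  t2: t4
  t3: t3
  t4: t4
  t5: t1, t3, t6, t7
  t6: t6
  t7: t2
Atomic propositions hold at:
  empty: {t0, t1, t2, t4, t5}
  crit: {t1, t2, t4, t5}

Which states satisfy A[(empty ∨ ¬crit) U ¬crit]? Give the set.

Sat(¬crit) = {t0, t3, t6, t7}
Sat(empty ∨ ¬crit) = {t0, t1, t2, t3, t4, t5, t6, t7}
A[(empty ∨ ¬crit) U ¬crit]: least fixpoint, start Z0 = Sat(¬crit) = {t0, t3, t6, t7}, add states in Sat(empty ∨ ¬crit) with every successor in Z. Z1 = {t0, t1, t3, t6, t7}; Z2 = {t0, t1, t3, t5, t6, t7}; fixed.
Sat(A[(empty ∨ ¬crit) U ¬crit]) = {t0, t1, t3, t5, t6, t7}

{t0, t1, t3, t5, t6, t7}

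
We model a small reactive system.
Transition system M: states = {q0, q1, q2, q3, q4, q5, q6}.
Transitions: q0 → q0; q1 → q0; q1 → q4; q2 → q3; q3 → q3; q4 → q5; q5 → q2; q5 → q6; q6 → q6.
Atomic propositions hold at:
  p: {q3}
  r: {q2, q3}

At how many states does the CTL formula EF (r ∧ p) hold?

Sat(r ∧ p) = {q3}
EF (r ∧ p): least fixpoint, start Z0 = {q3}, add states with some successor in Z. Z1 = {q2, q3}; Z2 = {q2, q3, q5}; Z3 = {q2, q3, q4, q5}; Z4 = {q1, q2, q3, q4, q5}; fixed.
Sat(EF (r ∧ p)) = {q1, q2, q3, q4, q5}
|Sat(EF (r ∧ p))| = |{q1, q2, q3, q4, q5}| = 5.

5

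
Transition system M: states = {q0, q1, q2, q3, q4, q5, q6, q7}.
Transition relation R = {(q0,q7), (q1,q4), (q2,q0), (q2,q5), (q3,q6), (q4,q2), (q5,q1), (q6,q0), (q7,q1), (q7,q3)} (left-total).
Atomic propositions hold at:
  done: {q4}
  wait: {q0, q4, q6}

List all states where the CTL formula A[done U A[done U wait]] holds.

A[done U wait]: least fixpoint, start Z0 = Sat(wait) = {q0, q4, q6}, add states in Sat(done) with every successor in Z. Already a fixed point.
Sat(A[done U wait]) = {q0, q4, q6}
A[done U A[done U wait]]: least fixpoint, start Z0 = Sat(A[done U wait]) = {q0, q4, q6}, add states in Sat(done) with every successor in Z. Already a fixed point.
Sat(A[done U A[done U wait]]) = {q0, q4, q6}

{q0, q4, q6}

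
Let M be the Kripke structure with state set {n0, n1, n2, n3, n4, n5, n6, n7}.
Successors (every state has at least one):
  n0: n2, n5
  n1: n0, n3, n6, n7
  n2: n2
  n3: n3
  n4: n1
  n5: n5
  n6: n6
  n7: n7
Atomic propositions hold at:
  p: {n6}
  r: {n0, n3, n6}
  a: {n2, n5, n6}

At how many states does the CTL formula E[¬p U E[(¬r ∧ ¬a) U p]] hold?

Sat(¬p) = {n0, n1, n2, n3, n4, n5, n7}
Sat(¬r) = {n1, n2, n4, n5, n7}
Sat(¬a) = {n0, n1, n3, n4, n7}
Sat(¬r ∧ ¬a) = {n1, n4, n7}
E[(¬r ∧ ¬a) U p]: least fixpoint, start Z0 = Sat(p) = {n6}, add states in Sat(¬r ∧ ¬a) with some successor in Z. Z1 = {n1, n6}; Z2 = {n1, n4, n6}; fixed.
Sat(E[(¬r ∧ ¬a) U p]) = {n1, n4, n6}
E[¬p U E[(¬r ∧ ¬a) U p]]: least fixpoint, start Z0 = Sat(E[(¬r ∧ ¬a) U p]) = {n1, n4, n6}, add states in Sat(¬p) with some successor in Z. Already a fixed point.
Sat(E[¬p U E[(¬r ∧ ¬a) U p]]) = {n1, n4, n6}
|Sat(E[¬p U E[(¬r ∧ ¬a) U p]])| = |{n1, n4, n6}| = 3.

3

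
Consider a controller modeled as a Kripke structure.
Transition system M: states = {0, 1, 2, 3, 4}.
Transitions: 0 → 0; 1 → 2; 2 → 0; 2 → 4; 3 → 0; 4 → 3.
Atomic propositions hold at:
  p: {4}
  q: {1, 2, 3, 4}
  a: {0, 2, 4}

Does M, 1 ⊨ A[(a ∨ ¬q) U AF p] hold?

Sat(¬q) = {0}
Sat(a ∨ ¬q) = {0, 2, 4}
AF p: least fixpoint, start Z0 = {4}, add states with every successor in Z. Already a fixed point.
Sat(AF p) = {4}
A[(a ∨ ¬q) U AF p]: least fixpoint, start Z0 = Sat(AF p) = {4}, add states in Sat(a ∨ ¬q) with every successor in Z. Already a fixed point.
Sat(A[(a ∨ ¬q) U AF p]) = {4}
1 ∉ Sat(A[(a ∨ ¬q) U AF p]) = {4}, so the formula does not hold at 1.

No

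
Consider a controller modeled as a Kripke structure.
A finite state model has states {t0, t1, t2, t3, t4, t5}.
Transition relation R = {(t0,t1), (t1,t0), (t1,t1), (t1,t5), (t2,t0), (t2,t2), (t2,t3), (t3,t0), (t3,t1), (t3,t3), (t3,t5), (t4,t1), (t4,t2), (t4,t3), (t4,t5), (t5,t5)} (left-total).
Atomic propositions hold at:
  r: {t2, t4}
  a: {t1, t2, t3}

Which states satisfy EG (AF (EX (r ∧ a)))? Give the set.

Sat(r ∧ a) = {t2}
Sat(EX (r ∧ a)) = {s : some successor in {t2}} = {t2, t4}
AF (EX (r ∧ a)): least fixpoint, start Z0 = {t2, t4}, add states with every successor in Z. Already a fixed point.
Sat(AF (EX (r ∧ a))) = {t2, t4}
EG (AF (EX (r ∧ a))): greatest fixpoint, start Z0 = {t2, t4}, keep only states in Sat with some successor in Z. Already a fixed point.
Sat(EG (AF (EX (r ∧ a)))) = {t2, t4}

{t2, t4}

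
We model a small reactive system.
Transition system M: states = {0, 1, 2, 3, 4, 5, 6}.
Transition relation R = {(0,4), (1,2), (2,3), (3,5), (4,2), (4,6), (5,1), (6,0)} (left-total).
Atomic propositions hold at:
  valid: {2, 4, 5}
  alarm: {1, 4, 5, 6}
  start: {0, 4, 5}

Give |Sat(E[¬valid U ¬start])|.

4

Sat(¬valid) = {0, 1, 3, 6}
Sat(¬start) = {1, 2, 3, 6}
E[¬valid U ¬start]: least fixpoint, start Z0 = Sat(¬start) = {1, 2, 3, 6}, add states in Sat(¬valid) with some successor in Z. Already a fixed point.
Sat(E[¬valid U ¬start]) = {1, 2, 3, 6}
|Sat(E[¬valid U ¬start])| = |{1, 2, 3, 6}| = 4.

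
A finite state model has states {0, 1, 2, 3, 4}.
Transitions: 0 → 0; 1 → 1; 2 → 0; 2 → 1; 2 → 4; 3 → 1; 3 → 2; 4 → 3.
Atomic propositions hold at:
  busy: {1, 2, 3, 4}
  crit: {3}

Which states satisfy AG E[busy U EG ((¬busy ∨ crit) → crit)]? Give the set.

{1}

Sat(¬busy) = {0}
Sat(¬busy ∨ crit) = {0, 3}
Sat((¬busy ∨ crit) → crit) = {1, 2, 3, 4}
EG ((¬busy ∨ crit) → crit): greatest fixpoint, start Z0 = {1, 2, 3, 4}, keep only states in Sat with some successor in Z. Already a fixed point.
Sat(EG ((¬busy ∨ crit) → crit)) = {1, 2, 3, 4}
E[busy U EG ((¬busy ∨ crit) → crit)]: least fixpoint, start Z0 = Sat(EG ((¬busy ∨ crit) → crit)) = {1, 2, 3, 4}, add states in Sat(busy) with some successor in Z. Already a fixed point.
Sat(E[busy U EG ((¬busy ∨ crit) → crit)]) = {1, 2, 3, 4}
AG E[busy U EG ((¬busy ∨ crit) → crit)]: greatest fixpoint, start Z0 = {1, 2, 3, 4}, keep only states in Sat with every successor in Z. Z1 = {1, 3, 4}; Z2 = {1, 4}; Z3 = {1}; fixed.
Sat(AG E[busy U EG ((¬busy ∨ crit) → crit)]) = {1}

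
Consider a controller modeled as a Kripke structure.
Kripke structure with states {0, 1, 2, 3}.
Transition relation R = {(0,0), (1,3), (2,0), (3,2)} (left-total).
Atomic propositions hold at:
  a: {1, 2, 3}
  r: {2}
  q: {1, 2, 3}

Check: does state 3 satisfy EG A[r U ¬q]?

Sat(¬q) = {0}
A[r U ¬q]: least fixpoint, start Z0 = Sat(¬q) = {0}, add states in Sat(r) with every successor in Z. Z1 = {0, 2}; fixed.
Sat(A[r U ¬q]) = {0, 2}
EG A[r U ¬q]: greatest fixpoint, start Z0 = {0, 2}, keep only states in Sat with some successor in Z. Already a fixed point.
Sat(EG A[r U ¬q]) = {0, 2}
3 ∉ Sat(EG A[r U ¬q]) = {0, 2}, so the formula does not hold at 3.

No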